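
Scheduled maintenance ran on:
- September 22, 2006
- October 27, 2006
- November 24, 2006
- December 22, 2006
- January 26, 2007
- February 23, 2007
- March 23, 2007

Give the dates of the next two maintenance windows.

All dates are Fridays, 35, 28, 28, 35, 28, 28 days apart.
Specifically, the 4th Friday of each month.
4th Friday of April 2007: April 27, 2007.
May 2007 — 4th Friday is May 25, 2007.

April 27, 2007; May 25, 2007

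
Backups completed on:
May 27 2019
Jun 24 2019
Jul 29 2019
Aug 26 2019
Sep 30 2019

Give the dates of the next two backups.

Oct 28 2019, Nov 25 2019

Every date is a Monday; gaps 28, 35, 28, 35 days.
Each is the last Monday of its month (at least one falls on the 29th or later, ruling out '4th Monday').
October 2019 ends with Monday Oct 28 2019.
Last Monday of November 2019: Nov 25 2019.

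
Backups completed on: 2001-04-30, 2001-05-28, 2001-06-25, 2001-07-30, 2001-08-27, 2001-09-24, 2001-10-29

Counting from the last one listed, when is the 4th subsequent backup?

2002-02-25

Every date is a Monday; gaps 28, 28, 35, 28, 28, 35 days.
Each is the last Monday of its month (at least one falls on the 29th or later, ruling out '4th Monday').
Last Monday of November 2001: 2001-11-26.
Last Monday of December 2001: 2001-12-31.
January 2002 ends with Monday 2002-01-28.
February 2002 ends with Monday 2002-02-25.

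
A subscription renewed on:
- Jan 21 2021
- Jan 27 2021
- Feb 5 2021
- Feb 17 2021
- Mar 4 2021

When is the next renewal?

Mar 22 2021

Gaps: 6, 9, 12, 15 days — each gap is 3 larger than the previous one.
Next gap: 18 days. Mar 4 2021 + 18 days = Mar 22 2021.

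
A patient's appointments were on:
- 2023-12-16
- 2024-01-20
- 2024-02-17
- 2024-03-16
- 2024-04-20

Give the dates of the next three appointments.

2024-05-18, 2024-06-15, 2024-07-20

Gaps: 35, 28, 28, 35 days — a mix of 28 and 35. Every date is a Saturday.
Each is the 3rd Saturday of its month.
3rd Saturday of May 2024: 2024-05-18.
3rd Saturday of June 2024: 2024-06-15.
3rd Saturday of July 2024: 2024-07-20.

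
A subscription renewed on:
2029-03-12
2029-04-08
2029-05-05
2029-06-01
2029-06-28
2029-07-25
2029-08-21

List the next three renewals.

Every event comes 27 days after the last (27, 27, 27, 27, 27, 27).
2029-08-21 + 27 days = 2029-09-17.
2029-09-17 + 27 days = 2029-10-14.
2029-10-14 + 27 days = 2029-11-10.

2029-09-17, 2029-10-14, 2029-11-10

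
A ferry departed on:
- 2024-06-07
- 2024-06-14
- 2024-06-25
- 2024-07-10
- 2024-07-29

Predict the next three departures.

Gaps: 7, 11, 15, 19 days — each gap is 4 larger than the previous one.
Next gap: 23 days. 2024-07-29 + 23 days = 2024-08-21.
Next gap: 27 days. 2024-08-21 + 27 days = 2024-09-17.
Next gap: 31 days. 2024-09-17 + 31 days = 2024-10-18.

2024-08-21, 2024-09-17, 2024-10-18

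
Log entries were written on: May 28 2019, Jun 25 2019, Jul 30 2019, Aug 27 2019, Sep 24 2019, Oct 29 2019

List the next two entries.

Every date is a Tuesday; gaps 28, 35, 28, 28, 35 days.
Each is the last Tuesday of its month (at least one falls on the 29th or later, ruling out '4th Tuesday').
November 2019 ends with Tuesday Nov 26 2019.
Last Tuesday of December 2019: Dec 31 2019.

Nov 26 2019, Dec 31 2019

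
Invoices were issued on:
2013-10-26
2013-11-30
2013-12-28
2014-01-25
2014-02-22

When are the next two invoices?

Every date is a Saturday; gaps 35, 28, 28, 28 days.
Each is the last Saturday of its month (at least one falls on the 29th or later, ruling out '4th Saturday').
Last Saturday of March 2014: 2014-03-29.
Last Saturday of April 2014: 2014-04-26.

2014-03-29, 2014-04-26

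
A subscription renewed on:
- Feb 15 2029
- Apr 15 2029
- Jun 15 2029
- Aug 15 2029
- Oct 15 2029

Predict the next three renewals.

The day-of-month is always 15 (59, 61, 61, 61 days between events).
So this recurs on the 15th of every 2 months.
Next: December 2029 → Dec 15 2029.
Next: February 2030 → Feb 15 2030.
Next: April 2030 → Apr 15 2030.

Dec 15 2029, Feb 15 2030, Apr 15 2030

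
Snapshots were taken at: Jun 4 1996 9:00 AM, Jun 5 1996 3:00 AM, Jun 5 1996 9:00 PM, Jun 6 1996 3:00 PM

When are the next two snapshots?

Jun 7 1996 9:00 AM, Jun 8 1996 3:00 AM

The interval is a steady 18 hours (18, 18, 18).
Jun 6 1996 3:00 PM + 18 h = Jun 7 1996 9:00 AM.
Jun 7 1996 9:00 AM + 18 h = Jun 8 1996 3:00 AM.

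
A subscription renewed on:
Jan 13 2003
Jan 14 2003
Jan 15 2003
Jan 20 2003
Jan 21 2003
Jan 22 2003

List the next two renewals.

Gaps: 1, 1, 5, 1, 1 days — not constant, but cyclic with period 3.
The events fall on every Monday, Tuesday and Wednesday.
Next Monday: Jan 27 2003.
Next Tuesday: Jan 28 2003.

Jan 27 2003, Jan 28 2003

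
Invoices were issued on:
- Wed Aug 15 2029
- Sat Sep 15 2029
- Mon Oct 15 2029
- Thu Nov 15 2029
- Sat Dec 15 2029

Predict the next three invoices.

Gaps: 31, 30, 31, 30 days — not constant. Every event is on the 15th of the month.
Pattern: the 15th of each month.
Next: January 2030 → Tue Jan 15 2030.
Next: February 2030 → Fri Feb 15 2030.
March 2030: Fri Mar 15 2030.

Tue Jan 15 2030, Fri Feb 15 2030, Fri Mar 15 2030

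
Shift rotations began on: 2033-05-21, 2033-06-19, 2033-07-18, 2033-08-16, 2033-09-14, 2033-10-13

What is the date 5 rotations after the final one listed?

The spacing is 29, 29, 29, 29, 29 days — always 29 days.
2033-10-13 + 29 days = 2033-11-11.
2033-11-11 + 29 days = 2033-12-10.
2033-12-10 + 29 days = 2034-01-08.
2034-01-08 + 29 days = 2034-02-06.
2034-02-06 + 29 days = 2034-03-07.

2034-03-07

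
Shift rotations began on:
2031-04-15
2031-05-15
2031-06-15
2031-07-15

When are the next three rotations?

2031-08-15, 2031-09-15, 2031-10-15

The day-of-month is always 15 (30, 31, 30 days between events).
So this recurs on the 15th of each month.
August 2031: 2031-08-15.
Next: September 2031 → 2031-09-15.
October 2031: 2031-10-15.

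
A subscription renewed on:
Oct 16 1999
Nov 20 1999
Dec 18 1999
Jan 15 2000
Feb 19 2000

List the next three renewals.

Mar 18 2000, Apr 15 2000, May 20 2000

These are Saturdays at 28- or 35-day spacing (35, 28, 28, 35).
The pattern: 3rd Saturday of the month.
March 2000 — 3rd Saturday is Mar 18 2000.
3rd Saturday of April 2000: Apr 15 2000.
3rd Saturday of May 2000: May 20 2000.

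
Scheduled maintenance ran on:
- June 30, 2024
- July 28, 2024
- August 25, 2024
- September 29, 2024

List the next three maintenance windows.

October 27, 2024; November 24, 2024; December 29, 2024

Every date is a Sunday; gaps 28, 28, 35 days.
Each is the last Sunday of its month (at least one falls on the 29th or later, ruling out '4th Sunday').
Last Sunday of October 2024: October 27, 2024.
November 2024 ends with Sunday November 24, 2024.
Last Sunday of December 2024: December 29, 2024.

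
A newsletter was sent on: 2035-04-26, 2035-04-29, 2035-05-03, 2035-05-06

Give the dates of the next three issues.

Gaps: 3, 4, 3 days — not constant, but cyclic with period 2.
The events fall on every Thursday and Sunday.
The following Thursday is 2035-05-10.
Next Sunday: 2035-05-13.
The following Thursday is 2035-05-17.

2035-05-10, 2035-05-13, 2035-05-17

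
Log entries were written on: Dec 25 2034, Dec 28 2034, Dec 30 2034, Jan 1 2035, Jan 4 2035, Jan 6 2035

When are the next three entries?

Gaps: 3, 2, 2, 3, 2 days — not constant, but cyclic with period 3.
The events fall on every Monday, Thursday and Saturday.
Next Monday: Jan 8 2035.
Next Thursday: Jan 11 2035.
Next Saturday: Jan 13 2035.

Jan 8 2035, Jan 11 2035, Jan 13 2035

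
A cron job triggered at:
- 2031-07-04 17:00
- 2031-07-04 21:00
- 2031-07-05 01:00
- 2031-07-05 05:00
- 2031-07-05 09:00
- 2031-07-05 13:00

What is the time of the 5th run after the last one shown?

2031-07-06 09:00

The interval is a steady 4 hours (4, 4, 4, 4, 4).
2031-07-05 13:00 + 4 h = 2031-07-05 17:00.
2031-07-05 17:00 + 4 h = 2031-07-05 21:00.
2031-07-05 21:00 + 4 h = 2031-07-06 01:00.
2031-07-06 01:00 + 4 h = 2031-07-06 05:00.
2031-07-06 05:00 + 4 h = 2031-07-06 09:00.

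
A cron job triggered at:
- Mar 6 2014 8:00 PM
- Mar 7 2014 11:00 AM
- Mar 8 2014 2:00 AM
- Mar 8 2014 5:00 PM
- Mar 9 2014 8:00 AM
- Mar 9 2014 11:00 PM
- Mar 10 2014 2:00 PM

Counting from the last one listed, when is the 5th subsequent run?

Mar 13 2014 5:00 PM

Spacing: 15, 15, 15, 15, 15, 15 h — constant 15 h.
Mar 10 2014 2:00 PM + 15 h = Mar 11 2014 5:00 AM.
Mar 11 2014 5:00 AM + 15 h = Mar 11 2014 8:00 PM.
Mar 11 2014 8:00 PM + 15 h = Mar 12 2014 11:00 AM.
Mar 12 2014 11:00 AM + 15 h = Mar 13 2014 2:00 AM.
Mar 13 2014 2:00 AM + 15 h = Mar 13 2014 5:00 PM.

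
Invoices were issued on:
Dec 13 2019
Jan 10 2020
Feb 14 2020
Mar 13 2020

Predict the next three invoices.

All dates are Fridays, 28, 35, 28 days apart.
Specifically, the 2nd Friday of each month.
2nd Friday of April 2020: Apr 10 2020.
2nd Friday of May 2020: May 8 2020.
June 2020 — 2nd Friday is Jun 12 2020.

Apr 10 2020, May 8 2020, Jun 12 2020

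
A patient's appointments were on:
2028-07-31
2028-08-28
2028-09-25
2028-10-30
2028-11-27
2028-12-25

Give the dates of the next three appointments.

These are Mondays with 28, 28, 35, 28, 28-day gaps.
Each is the final Monday of its month — 2028-07-31 is past the 28th, so '4th Monday' doesn't fit.
January 2029 ends with Monday 2029-01-29.
Last Monday of February 2029: 2029-02-26.
Last Monday of March 2029: 2029-03-26.

2029-01-29, 2029-02-26, 2029-03-26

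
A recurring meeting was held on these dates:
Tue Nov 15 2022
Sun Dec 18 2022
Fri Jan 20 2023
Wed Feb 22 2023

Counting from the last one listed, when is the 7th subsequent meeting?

Every event comes 33 days after the last (33, 33, 33).
Wed Feb 22 2023 + 33 days = Mon Mar 27 2023.
Mon Mar 27 2023 + 33 days = Sat Apr 29 2023.
Sat Apr 29 2023 + 33 days = Thu Jun 1 2023.
Thu Jun 1 2023 + 33 days = Tue Jul 4 2023.
Tue Jul 4 2023 + 33 days = Sun Aug 6 2023.
Sun Aug 6 2023 + 33 days = Fri Sep 8 2023.
Fri Sep 8 2023 + 33 days = Wed Oct 11 2023.

Wed Oct 11 2023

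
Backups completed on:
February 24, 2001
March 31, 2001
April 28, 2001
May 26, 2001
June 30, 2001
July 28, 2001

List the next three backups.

August 25, 2001; September 29, 2001; October 27, 2001

All Saturdays; the gaps (35, 28, 28, 35, 28) vary with month length.
This is the last Saturday of each month.
August 2001 ends with Saturday August 25, 2001.
Last Saturday of September 2001: September 29, 2001.
October 2001 ends with Saturday October 27, 2001.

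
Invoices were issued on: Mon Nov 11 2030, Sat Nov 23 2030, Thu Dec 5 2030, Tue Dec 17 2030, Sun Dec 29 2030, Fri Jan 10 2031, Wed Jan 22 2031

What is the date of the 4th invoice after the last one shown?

Tue Mar 11 2031

Gaps between consecutive events: 12, 12, 12, 12, 12, 12 days — a constant 12-day interval.
Wed Jan 22 2031 + 12 days = Mon Feb 3 2031.
Mon Feb 3 2031 + 12 days = Sat Feb 15 2031.
Sat Feb 15 2031 + 12 days = Thu Feb 27 2031.
Thu Feb 27 2031 + 12 days = Tue Mar 11 2031.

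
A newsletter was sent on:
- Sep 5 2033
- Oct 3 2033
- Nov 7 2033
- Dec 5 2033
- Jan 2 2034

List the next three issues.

Feb 6 2034, Mar 6 2034, Apr 3 2034

These are Mondays at 28- or 35-day spacing (28, 35, 28, 28).
The pattern: 1st Monday of the month.
1st Monday of February 2034: Feb 6 2034.
1st Monday of March 2034: Mar 6 2034.
April 2034 — 1st Monday is Apr 3 2034.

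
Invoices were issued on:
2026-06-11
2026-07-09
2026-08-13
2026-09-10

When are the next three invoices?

Gaps: 28, 35, 28 days — a mix of 28 and 35. Every date is a Thursday.
Each is the 2nd Thursday of its month.
2nd Thursday of October 2026: 2026-10-08.
2nd Thursday of November 2026: 2026-11-12.
2nd Thursday of December 2026: 2026-12-10.

2026-10-08, 2026-11-12, 2026-12-10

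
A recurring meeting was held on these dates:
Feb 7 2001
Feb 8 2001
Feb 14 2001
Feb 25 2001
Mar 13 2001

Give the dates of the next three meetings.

Apr 3 2001, Apr 29 2001, May 30 2001

The spacing grows by 5 each time: 1, 6, 11, 16 days.
Next gap: 21 days. Mar 13 2001 + 21 days = Apr 3 2001.
Next gap: 26 days. Apr 3 2001 + 26 days = Apr 29 2001.
Next gap: 31 days. Apr 29 2001 + 31 days = May 30 2001.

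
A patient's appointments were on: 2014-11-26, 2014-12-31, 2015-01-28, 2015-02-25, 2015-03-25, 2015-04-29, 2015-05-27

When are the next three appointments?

2015-06-24, 2015-07-29, 2015-08-26

All Wednesdays; the gaps (35, 28, 28, 28, 35, 28) vary with month length.
This is the last Wednesday of each month.
Last Wednesday of June 2015: 2015-06-24.
July 2015 ends with Wednesday 2015-07-29.
August 2015 ends with Wednesday 2015-08-26.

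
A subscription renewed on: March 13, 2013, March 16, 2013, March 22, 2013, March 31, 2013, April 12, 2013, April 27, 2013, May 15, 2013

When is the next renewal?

June 5, 2013

The spacing grows by 3 each time: 3, 6, 9, 12, 15, 18 days.
Next gap: 21 days. May 15, 2013 + 21 days = June 5, 2013.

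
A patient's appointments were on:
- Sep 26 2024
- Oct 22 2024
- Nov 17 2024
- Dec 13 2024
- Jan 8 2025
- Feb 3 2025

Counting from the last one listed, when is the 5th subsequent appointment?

Jun 13 2025

Every event comes 26 days after the last (26, 26, 26, 26, 26).
Feb 3 2025 + 26 days = Mar 1 2025.
Mar 1 2025 + 26 days = Mar 27 2025.
Mar 27 2025 + 26 days = Apr 22 2025.
Apr 22 2025 + 26 days = May 18 2025.
May 18 2025 + 26 days = Jun 13 2025.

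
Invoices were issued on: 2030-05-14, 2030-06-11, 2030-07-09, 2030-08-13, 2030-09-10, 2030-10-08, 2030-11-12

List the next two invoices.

All dates are Tuesdays, 28, 28, 35, 28, 28, 35 days apart.
Specifically, the 2nd Tuesday of each month.
December 2030 — 2nd Tuesday is 2030-12-10.
2nd Tuesday of January 2031: 2031-01-14.

2030-12-10, 2031-01-14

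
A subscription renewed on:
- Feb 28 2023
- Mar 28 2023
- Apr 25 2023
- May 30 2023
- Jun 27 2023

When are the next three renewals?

These are Tuesdays with 28, 28, 35, 28-day gaps.
Each is the final Tuesday of its month — May 30 2023 is past the 28th, so '4th Tuesday' doesn't fit.
July 2023 ends with Tuesday Jul 25 2023.
August 2023 ends with Tuesday Aug 29 2023.
Last Tuesday of September 2023: Sep 26 2023.

Jul 25 2023, Aug 29 2023, Sep 26 2023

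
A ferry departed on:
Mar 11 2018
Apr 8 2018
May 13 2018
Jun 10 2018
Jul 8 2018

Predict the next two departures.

Aug 12 2018, Sep 9 2018

All dates are Sundays, 28, 35, 28, 28 days apart.
Specifically, the 2nd Sunday of each month.
2nd Sunday of August 2018: Aug 12 2018.
September 2018 — 2nd Sunday is Sep 9 2018.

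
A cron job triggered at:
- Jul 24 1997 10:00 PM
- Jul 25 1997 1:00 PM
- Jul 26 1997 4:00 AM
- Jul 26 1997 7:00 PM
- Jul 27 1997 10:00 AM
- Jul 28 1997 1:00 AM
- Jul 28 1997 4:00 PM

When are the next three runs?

Jul 29 1997 7:00 AM, Jul 29 1997 10:00 PM, Jul 30 1997 1:00 PM

The interval is a steady 15 hours (15, 15, 15, 15, 15, 15).
Jul 28 1997 4:00 PM + 15 h = Jul 29 1997 7:00 AM.
Jul 29 1997 7:00 AM + 15 h = Jul 29 1997 10:00 PM.
Jul 29 1997 10:00 PM + 15 h = Jul 30 1997 1:00 PM.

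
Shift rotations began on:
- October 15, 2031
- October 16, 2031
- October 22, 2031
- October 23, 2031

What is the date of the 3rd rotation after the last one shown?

November 5, 2031

The gap pattern 1, 6, 1 repeats every 2 events.
These are the Wednesdays and Thursdays of each week.
Next Wednesday: October 29, 2031.
Next Thursday: October 30, 2031.
The following Wednesday is November 5, 2031.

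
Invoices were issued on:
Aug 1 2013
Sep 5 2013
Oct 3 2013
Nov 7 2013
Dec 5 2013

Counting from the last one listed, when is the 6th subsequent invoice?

These are Thursdays at 28- or 35-day spacing (35, 28, 35, 28).
The pattern: 1st Thursday of the month.
1st Thursday of January 2014: Jan 2 2014.
February 2014 — 1st Thursday is Feb 6 2014.
1st Thursday of March 2014: Mar 6 2014.
April 2014 — 1st Thursday is Apr 3 2014.
1st Thursday of May 2014: May 1 2014.
1st Thursday of June 2014: Jun 5 2014.

Jun 5 2014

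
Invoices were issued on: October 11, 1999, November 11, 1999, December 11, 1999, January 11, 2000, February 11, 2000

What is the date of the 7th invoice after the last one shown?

Gaps: 31, 30, 31, 31 days — not constant. Every event is on the 11th of the month.
Pattern: the 11th of each month.
Next: March 2000 → March 11, 2000.
April 2000: April 11, 2000.
May 2000: May 11, 2000.
June 2000: June 11, 2000.
Next: July 2000 → July 11, 2000.
Next: August 2000 → August 11, 2000.
Next: September 2000 → September 11, 2000.

September 11, 2000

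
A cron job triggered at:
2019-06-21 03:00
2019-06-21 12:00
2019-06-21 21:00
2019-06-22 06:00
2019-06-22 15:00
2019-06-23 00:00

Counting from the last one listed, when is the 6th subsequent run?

Gaps: 9, 9, 9, 9, 9 hours — each event is 9 hours after the previous one.
2019-06-23 00:00 + 9 h = 2019-06-23 09:00.
2019-06-23 09:00 + 9 h = 2019-06-23 18:00.
2019-06-23 18:00 + 9 h = 2019-06-24 03:00.
2019-06-24 03:00 + 9 h = 2019-06-24 12:00.
2019-06-24 12:00 + 9 h = 2019-06-24 21:00.
2019-06-24 21:00 + 9 h = 2019-06-25 06:00.

2019-06-25 06:00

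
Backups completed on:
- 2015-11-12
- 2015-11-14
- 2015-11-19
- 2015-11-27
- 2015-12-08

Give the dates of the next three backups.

2015-12-22, 2016-01-08, 2016-01-28

Gaps: 2, 5, 8, 11 days — each gap is 3 larger than the previous one.
Next gap: 14 days. 2015-12-08 + 14 days = 2015-12-22.
Next gap: 17 days. 2015-12-22 + 17 days = 2016-01-08.
Next gap: 20 days. 2016-01-08 + 20 days = 2016-01-28.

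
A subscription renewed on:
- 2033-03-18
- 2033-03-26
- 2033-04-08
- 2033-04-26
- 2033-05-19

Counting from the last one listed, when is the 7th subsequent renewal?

2034-03-16

Gaps: 8, 13, 18, 23 days — each gap is 5 larger than the previous one.
Next gap: 28 days. 2033-05-19 + 28 days = 2033-06-16.
Next gap: 33 days. 2033-06-16 + 33 days = 2033-07-19.
Next gap: 38 days. 2033-07-19 + 38 days = 2033-08-26.
Next gap: 43 days. 2033-08-26 + 43 days = 2033-10-08.
Next gap: 48 days. 2033-10-08 + 48 days = 2033-11-25.
Next gap: 53 days. 2033-11-25 + 53 days = 2034-01-17.
Next gap: 58 days. 2034-01-17 + 58 days = 2034-03-16.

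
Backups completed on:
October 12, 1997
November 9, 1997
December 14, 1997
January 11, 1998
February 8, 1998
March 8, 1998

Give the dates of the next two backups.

Gaps: 28, 35, 28, 28, 28 days — a mix of 28 and 35. Every date is a Sunday.
Each is the 2nd Sunday of its month.
2nd Sunday of April 1998: April 12, 1998.
May 1998 — 2nd Sunday is May 10, 1998.

April 12, 1998; May 10, 1998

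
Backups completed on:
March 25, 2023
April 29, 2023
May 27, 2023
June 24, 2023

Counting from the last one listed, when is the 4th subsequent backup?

All Saturdays; the gaps (35, 28, 28) vary with month length.
This is the last Saturday of each month.
July 2023 ends with Saturday July 29, 2023.
August 2023 ends with Saturday August 26, 2023.
September 2023 ends with Saturday September 30, 2023.
Last Saturday of October 2023: October 28, 2023.

October 28, 2023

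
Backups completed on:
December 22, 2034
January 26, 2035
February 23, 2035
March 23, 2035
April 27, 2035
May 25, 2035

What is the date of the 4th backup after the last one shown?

Gaps: 35, 28, 28, 35, 28 days — a mix of 28 and 35. Every date is a Friday.
Each is the 4th Friday of its month.
June 2035 — 4th Friday is June 22, 2035.
July 2035 — 4th Friday is July 27, 2035.
August 2035 — 4th Friday is August 24, 2035.
4th Friday of September 2035: September 28, 2035.

September 28, 2035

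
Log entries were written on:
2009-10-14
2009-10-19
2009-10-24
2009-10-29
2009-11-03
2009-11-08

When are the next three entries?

The spacing is 5, 5, 5, 5, 5 days — always 5 days.
2009-11-08 + 5 days = 2009-11-13.
2009-11-13 + 5 days = 2009-11-18.
2009-11-18 + 5 days = 2009-11-23.

2009-11-13, 2009-11-18, 2009-11-23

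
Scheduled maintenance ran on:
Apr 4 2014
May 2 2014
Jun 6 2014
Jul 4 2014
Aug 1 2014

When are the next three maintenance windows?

These are Fridays at 28- or 35-day spacing (28, 35, 28, 28).
The pattern: 1st Friday of the month.
1st Friday of September 2014: Sep 5 2014.
October 2014 — 1st Friday is Oct 3 2014.
1st Friday of November 2014: Nov 7 2014.

Sep 5 2014, Oct 3 2014, Nov 7 2014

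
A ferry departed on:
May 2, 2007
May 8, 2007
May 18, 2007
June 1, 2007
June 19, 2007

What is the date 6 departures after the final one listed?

December 28, 2007

Intervals are 6, 10, 14, 18 days — an arithmetic progression with common difference 4.
Next gap: 22 days. June 19, 2007 + 22 days = July 11, 2007.
Next gap: 26 days. July 11, 2007 + 26 days = August 6, 2007.
Next gap: 30 days. August 6, 2007 + 30 days = September 5, 2007.
Next gap: 34 days. September 5, 2007 + 34 days = October 9, 2007.
Next gap: 38 days. October 9, 2007 + 38 days = November 16, 2007.
Next gap: 42 days. November 16, 2007 + 42 days = December 28, 2007.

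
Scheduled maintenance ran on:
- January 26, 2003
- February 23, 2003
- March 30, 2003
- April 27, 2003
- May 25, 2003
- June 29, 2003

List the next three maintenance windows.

These are Sundays with 28, 35, 28, 28, 35-day gaps.
Each is the final Sunday of its month — March 30, 2003 is past the 28th, so '4th Sunday' doesn't fit.
Last Sunday of July 2003: July 27, 2003.
Last Sunday of August 2003: August 31, 2003.
Last Sunday of September 2003: September 28, 2003.

July 27, 2003; August 31, 2003; September 28, 2003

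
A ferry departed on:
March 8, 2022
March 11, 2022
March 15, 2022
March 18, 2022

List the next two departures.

The gap pattern 3, 4, 3 repeats every 2 events.
These are the Tuesdays and Fridays of each week.
The following Tuesday is March 22, 2022.
The following Friday is March 25, 2022.

March 22, 2022; March 25, 2022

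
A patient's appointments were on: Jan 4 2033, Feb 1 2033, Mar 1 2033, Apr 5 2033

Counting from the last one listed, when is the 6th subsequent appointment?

Oct 4 2033

Gaps: 28, 28, 35 days — a mix of 28 and 35. Every date is a Tuesday.
Each is the 1st Tuesday of its month.
1st Tuesday of May 2033: May 3 2033.
June 2033 — 1st Tuesday is Jun 7 2033.
1st Tuesday of July 2033: Jul 5 2033.
1st Tuesday of August 2033: Aug 2 2033.
September 2033 — 1st Tuesday is Sep 6 2033.
October 2033 — 1st Tuesday is Oct 4 2033.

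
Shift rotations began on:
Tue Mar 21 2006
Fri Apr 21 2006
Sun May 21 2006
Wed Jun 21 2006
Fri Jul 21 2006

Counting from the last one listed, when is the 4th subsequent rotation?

The day-of-month is always 21 (31, 30, 31, 30 days between events).
So this recurs on the 21st of each month.
August 2006: Mon Aug 21 2006.
September 2006: Thu Sep 21 2006.
October 2006: Sat Oct 21 2006.
November 2006: Tue Nov 21 2006.

Tue Nov 21 2006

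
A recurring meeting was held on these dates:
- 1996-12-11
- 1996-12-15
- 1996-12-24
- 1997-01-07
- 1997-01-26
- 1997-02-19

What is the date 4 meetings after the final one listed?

1997-07-15

Gaps: 4, 9, 14, 19, 24 days — each gap is 5 larger than the previous one.
Next gap: 29 days. 1997-02-19 + 29 days = 1997-03-20.
Next gap: 34 days. 1997-03-20 + 34 days = 1997-04-23.
Next gap: 39 days. 1997-04-23 + 39 days = 1997-06-01.
Next gap: 44 days. 1997-06-01 + 44 days = 1997-07-15.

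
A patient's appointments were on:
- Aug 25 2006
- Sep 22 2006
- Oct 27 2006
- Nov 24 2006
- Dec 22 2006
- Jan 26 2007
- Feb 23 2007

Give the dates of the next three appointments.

Gaps: 28, 35, 28, 28, 35, 28 days — a mix of 28 and 35. Every date is a Friday.
Each is the 4th Friday of its month.
March 2007 — 4th Friday is Mar 23 2007.
April 2007 — 4th Friday is Apr 27 2007.
4th Friday of May 2007: May 25 2007.

Mar 23 2007, Apr 27 2007, May 25 2007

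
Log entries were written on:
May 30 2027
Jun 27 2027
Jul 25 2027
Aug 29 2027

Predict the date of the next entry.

Sep 26 2027

Every date is a Sunday; gaps 28, 28, 35 days.
Each is the last Sunday of its month (at least one falls on the 29th or later, ruling out '4th Sunday').
Last Sunday of September 2027: Sep 26 2027.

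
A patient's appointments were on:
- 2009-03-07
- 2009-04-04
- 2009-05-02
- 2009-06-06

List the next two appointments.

All dates are Saturdays, 28, 28, 35 days apart.
Specifically, the 1st Saturday of each month.
July 2009 — 1st Saturday is 2009-07-04.
1st Saturday of August 2009: 2009-08-01.

2009-07-04, 2009-08-01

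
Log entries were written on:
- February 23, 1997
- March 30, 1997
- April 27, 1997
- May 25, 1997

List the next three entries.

These are Sundays with 35, 28, 28-day gaps.
Each is the final Sunday of its month — March 30, 1997 is past the 28th, so '4th Sunday' doesn't fit.
June 1997 ends with Sunday June 29, 1997.
Last Sunday of July 1997: July 27, 1997.
Last Sunday of August 1997: August 31, 1997.

June 29, 1997; July 27, 1997; August 31, 1997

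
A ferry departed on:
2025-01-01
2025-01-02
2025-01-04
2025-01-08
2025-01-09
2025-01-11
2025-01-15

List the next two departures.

The gap pattern 1, 2, 4, 1, 2, 4 repeats every 3 events.
These are the Wednesdays, Thursdays and Saturdays of each week.
The following Thursday is 2025-01-16.
Next Saturday: 2025-01-18.

2025-01-16, 2025-01-18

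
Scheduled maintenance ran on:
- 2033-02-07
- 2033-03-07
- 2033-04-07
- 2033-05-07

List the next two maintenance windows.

2033-06-07, 2033-07-07

Gaps: 28, 31, 30 days — not constant. Every event is on the 7th of the month.
Pattern: the 7th of each month.
June 2033: 2033-06-07.
Next: July 2033 → 2033-07-07.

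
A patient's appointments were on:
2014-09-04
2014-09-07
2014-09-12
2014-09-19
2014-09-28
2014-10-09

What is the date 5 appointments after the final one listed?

2015-01-02

The spacing grows by 2 each time: 3, 5, 7, 9, 11 days.
Next gap: 13 days. 2014-10-09 + 13 days = 2014-10-22.
Next gap: 15 days. 2014-10-22 + 15 days = 2014-11-06.
Next gap: 17 days. 2014-11-06 + 17 days = 2014-11-23.
Next gap: 19 days. 2014-11-23 + 19 days = 2014-12-12.
Next gap: 21 days. 2014-12-12 + 21 days = 2015-01-02.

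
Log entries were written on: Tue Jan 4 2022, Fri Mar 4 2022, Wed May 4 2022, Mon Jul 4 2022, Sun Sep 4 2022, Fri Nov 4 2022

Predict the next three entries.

The day-of-month is always 4 (59, 61, 61, 62, 61 days between events).
So this recurs on the 4th of every 2 months.
January 2023: Wed Jan 4 2023.
March 2023: Sat Mar 4 2023.
May 2023: Thu May 4 2023.

Wed Jan 4 2023, Sat Mar 4 2023, Thu May 4 2023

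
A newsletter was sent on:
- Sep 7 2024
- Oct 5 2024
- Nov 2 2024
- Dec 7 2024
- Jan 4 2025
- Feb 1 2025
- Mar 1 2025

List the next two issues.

Apr 5 2025, May 3 2025

Gaps: 28, 28, 35, 28, 28, 28 days — a mix of 28 and 35. Every date is a Saturday.
Each is the 1st Saturday of its month.
1st Saturday of April 2025: Apr 5 2025.
May 2025 — 1st Saturday is May 3 2025.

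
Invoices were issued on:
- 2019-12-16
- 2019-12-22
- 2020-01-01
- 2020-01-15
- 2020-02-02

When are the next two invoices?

Intervals are 6, 10, 14, 18 days — an arithmetic progression with common difference 4.
Next gap: 22 days. 2020-02-02 + 22 days = 2020-02-24.
Next gap: 26 days. 2020-02-24 + 26 days = 2020-03-21.

2020-02-24, 2020-03-21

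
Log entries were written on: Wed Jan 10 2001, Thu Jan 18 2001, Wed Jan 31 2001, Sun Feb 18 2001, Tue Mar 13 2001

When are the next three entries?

Intervals are 8, 13, 18, 23 days — an arithmetic progression with common difference 5.
Next gap: 28 days. Tue Mar 13 2001 + 28 days = Tue Apr 10 2001.
Next gap: 33 days. Tue Apr 10 2001 + 33 days = Sun May 13 2001.
Next gap: 38 days. Sun May 13 2001 + 38 days = Wed Jun 20 2001.

Tue Apr 10 2001, Sun May 13 2001, Wed Jun 20 2001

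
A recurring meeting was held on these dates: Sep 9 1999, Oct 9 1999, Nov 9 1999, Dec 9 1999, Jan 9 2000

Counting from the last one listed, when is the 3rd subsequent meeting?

The day-of-month is always 9 (30, 31, 30, 31 days between events).
So this recurs on the 9th of each month.
Next: February 2000 → Feb 9 2000.
March 2000: Mar 9 2000.
Next: April 2000 → Apr 9 2000.

Apr 9 2000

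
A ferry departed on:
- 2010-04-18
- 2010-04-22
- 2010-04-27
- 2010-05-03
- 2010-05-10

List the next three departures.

2010-05-18, 2010-05-27, 2010-06-06

Intervals are 4, 5, 6, 7 days — an arithmetic progression with common difference 1.
Next gap: 8 days. 2010-05-10 + 8 days = 2010-05-18.
Next gap: 9 days. 2010-05-18 + 9 days = 2010-05-27.
Next gap: 10 days. 2010-05-27 + 10 days = 2010-06-06.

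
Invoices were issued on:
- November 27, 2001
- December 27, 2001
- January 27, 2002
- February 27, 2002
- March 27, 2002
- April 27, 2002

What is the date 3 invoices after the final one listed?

July 27, 2002

The day-of-month is always 27 (30, 31, 31, 28, 31 days between events).
So this recurs on the 27th of each month.
May 2002: May 27, 2002.
Next: June 2002 → June 27, 2002.
July 2002: July 27, 2002.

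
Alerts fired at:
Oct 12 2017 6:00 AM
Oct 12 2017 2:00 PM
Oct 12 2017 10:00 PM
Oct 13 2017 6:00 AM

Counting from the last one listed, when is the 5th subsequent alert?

Spacing: 8, 8, 8 h — constant 8 h.
Oct 13 2017 6:00 AM + 8 h = Oct 13 2017 2:00 PM.
Oct 13 2017 2:00 PM + 8 h = Oct 13 2017 10:00 PM.
Oct 13 2017 10:00 PM + 8 h = Oct 14 2017 6:00 AM.
Oct 14 2017 6:00 AM + 8 h = Oct 14 2017 2:00 PM.
Oct 14 2017 2:00 PM + 8 h = Oct 14 2017 10:00 PM.

Oct 14 2017 10:00 PM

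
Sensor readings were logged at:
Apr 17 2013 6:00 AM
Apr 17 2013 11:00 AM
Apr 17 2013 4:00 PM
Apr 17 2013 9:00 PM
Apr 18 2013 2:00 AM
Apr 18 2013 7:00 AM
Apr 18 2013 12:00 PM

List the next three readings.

Apr 18 2013 5:00 PM, Apr 18 2013 10:00 PM, Apr 19 2013 3:00 AM

The interval is a steady 5 hours (5, 5, 5, 5, 5, 5).
Apr 18 2013 12:00 PM + 5 h = Apr 18 2013 5:00 PM.
Apr 18 2013 5:00 PM + 5 h = Apr 18 2013 10:00 PM.
Apr 18 2013 10:00 PM + 5 h = Apr 19 2013 3:00 AM.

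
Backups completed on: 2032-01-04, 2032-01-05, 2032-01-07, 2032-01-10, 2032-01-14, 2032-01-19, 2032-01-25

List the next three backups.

Gaps: 1, 2, 3, 4, 5, 6 days — each gap is 1 larger than the previous one.
Next gap: 7 days. 2032-01-25 + 7 days = 2032-02-01.
Next gap: 8 days. 2032-02-01 + 8 days = 2032-02-09.
Next gap: 9 days. 2032-02-09 + 9 days = 2032-02-18.

2032-02-01, 2032-02-09, 2032-02-18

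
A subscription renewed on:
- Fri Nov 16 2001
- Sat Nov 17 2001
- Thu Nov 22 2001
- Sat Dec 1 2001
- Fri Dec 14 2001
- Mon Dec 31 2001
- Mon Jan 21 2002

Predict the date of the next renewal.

The spacing grows by 4 each time: 1, 5, 9, 13, 17, 21 days.
Next gap: 25 days. Mon Jan 21 2002 + 25 days = Fri Feb 15 2002.

Fri Feb 15 2002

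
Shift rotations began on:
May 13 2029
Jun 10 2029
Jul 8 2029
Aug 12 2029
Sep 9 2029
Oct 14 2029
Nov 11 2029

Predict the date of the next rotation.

All dates are Sundays, 28, 28, 35, 28, 35, 28 days apart.
Specifically, the 2nd Sunday of each month.
2nd Sunday of December 2029: Dec 9 2029.

Dec 9 2029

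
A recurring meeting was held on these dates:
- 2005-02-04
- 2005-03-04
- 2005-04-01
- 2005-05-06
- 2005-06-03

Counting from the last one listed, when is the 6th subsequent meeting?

2005-12-02

These are Fridays at 28- or 35-day spacing (28, 28, 35, 28).
The pattern: 1st Friday of the month.
1st Friday of July 2005: 2005-07-01.
1st Friday of August 2005: 2005-08-05.
1st Friday of September 2005: 2005-09-02.
1st Friday of October 2005: 2005-10-07.
1st Friday of November 2005: 2005-11-04.
1st Friday of December 2005: 2005-12-02.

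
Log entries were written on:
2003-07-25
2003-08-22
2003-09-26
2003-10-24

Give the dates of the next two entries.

Gaps: 28, 35, 28 days — a mix of 28 and 35. Every date is a Friday.
Each is the 4th Friday of its month.
November 2003 — 4th Friday is 2003-11-28.
December 2003 — 4th Friday is 2003-12-26.

2003-11-28, 2003-12-26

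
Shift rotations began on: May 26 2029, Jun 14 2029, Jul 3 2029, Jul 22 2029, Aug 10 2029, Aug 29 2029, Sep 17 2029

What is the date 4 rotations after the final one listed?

Dec 2 2029

Gaps between consecutive events: 19, 19, 19, 19, 19, 19 days — a constant 19-day interval.
Sep 17 2029 + 19 days = Oct 6 2029.
Oct 6 2029 + 19 days = Oct 25 2029.
Oct 25 2029 + 19 days = Nov 13 2029.
Nov 13 2029 + 19 days = Dec 2 2029.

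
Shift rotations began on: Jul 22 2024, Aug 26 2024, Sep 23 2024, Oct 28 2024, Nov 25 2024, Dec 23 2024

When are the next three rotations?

Jan 27 2025, Feb 24 2025, Mar 24 2025

Gaps: 35, 28, 35, 28, 28 days — a mix of 28 and 35. Every date is a Monday.
Each is the 4th Monday of its month.
January 2025 — 4th Monday is Jan 27 2025.
February 2025 — 4th Monday is Feb 24 2025.
March 2025 — 4th Monday is Mar 24 2025.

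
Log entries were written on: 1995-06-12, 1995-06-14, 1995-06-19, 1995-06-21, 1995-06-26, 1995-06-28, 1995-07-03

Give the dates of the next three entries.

The gap pattern 2, 5, 2, 5, 2, 5 repeats every 2 events.
These are the Mondays and Wednesdays of each week.
The following Wednesday is 1995-07-05.
The following Monday is 1995-07-10.
The following Wednesday is 1995-07-12.

1995-07-05, 1995-07-10, 1995-07-12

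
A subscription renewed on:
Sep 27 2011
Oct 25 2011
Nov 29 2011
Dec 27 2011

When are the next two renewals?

All Tuesdays; the gaps (28, 35, 28) vary with month length.
This is the last Tuesday of each month.
Last Tuesday of January 2012: Jan 31 2012.
Last Tuesday of February 2012: Feb 28 2012.

Jan 31 2012, Feb 28 2012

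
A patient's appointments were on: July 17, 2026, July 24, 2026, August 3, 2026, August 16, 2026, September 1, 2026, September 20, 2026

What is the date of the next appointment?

October 12, 2026

Intervals are 7, 10, 13, 16, 19 days — an arithmetic progression with common difference 3.
Next gap: 22 days. September 20, 2026 + 22 days = October 12, 2026.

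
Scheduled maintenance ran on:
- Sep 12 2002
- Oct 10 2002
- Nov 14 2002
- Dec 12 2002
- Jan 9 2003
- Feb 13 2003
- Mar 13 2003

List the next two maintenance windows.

All dates are Thursdays, 28, 35, 28, 28, 35, 28 days apart.
Specifically, the 2nd Thursday of each month.
2nd Thursday of April 2003: Apr 10 2003.
May 2003 — 2nd Thursday is May 8 2003.

Apr 10 2003, May 8 2003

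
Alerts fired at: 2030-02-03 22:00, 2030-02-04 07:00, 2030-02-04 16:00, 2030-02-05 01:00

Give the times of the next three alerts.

Spacing: 9, 9, 9 h — constant 9 h.
2030-02-05 01:00 + 9 h = 2030-02-05 10:00.
2030-02-05 10:00 + 9 h = 2030-02-05 19:00.
2030-02-05 19:00 + 9 h = 2030-02-06 04:00.

2030-02-05 10:00, 2030-02-05 19:00, 2030-02-06 04:00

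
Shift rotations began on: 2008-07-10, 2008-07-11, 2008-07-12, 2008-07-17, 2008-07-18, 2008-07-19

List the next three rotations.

2008-07-24, 2008-07-25, 2008-07-26

Gaps: 1, 1, 5, 1, 1 days — not constant, but cyclic with period 3.
The events fall on every Thursday, Friday and Saturday.
Next Thursday: 2008-07-24.
The following Friday is 2008-07-25.
Next Saturday: 2008-07-26.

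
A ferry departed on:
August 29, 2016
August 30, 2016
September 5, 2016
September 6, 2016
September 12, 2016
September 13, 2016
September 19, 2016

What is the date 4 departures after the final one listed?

October 3, 2016

Every event lands on a Monday or Tuesday (gaps cycle 1, 6, 1, 6, 1, 6).
So the schedule is: every Monday and Tuesday.
The following Tuesday is September 20, 2016.
Next Monday: September 26, 2016.
The following Tuesday is September 27, 2016.
Next Monday: October 3, 2016.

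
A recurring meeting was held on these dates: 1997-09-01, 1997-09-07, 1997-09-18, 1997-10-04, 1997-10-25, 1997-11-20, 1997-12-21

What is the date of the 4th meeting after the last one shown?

The spacing grows by 5 each time: 6, 11, 16, 21, 26, 31 days.
Next gap: 36 days. 1997-12-21 + 36 days = 1998-01-26.
Next gap: 41 days. 1998-01-26 + 41 days = 1998-03-08.
Next gap: 46 days. 1998-03-08 + 46 days = 1998-04-23.
Next gap: 51 days. 1998-04-23 + 51 days = 1998-06-13.

1998-06-13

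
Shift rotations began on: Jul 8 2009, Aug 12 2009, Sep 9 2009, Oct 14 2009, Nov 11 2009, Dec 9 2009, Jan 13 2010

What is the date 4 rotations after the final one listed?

May 12 2010

All dates are Wednesdays, 35, 28, 35, 28, 28, 35 days apart.
Specifically, the 2nd Wednesday of each month.
February 2010 — 2nd Wednesday is Feb 10 2010.
2nd Wednesday of March 2010: Mar 10 2010.
April 2010 — 2nd Wednesday is Apr 14 2010.
May 2010 — 2nd Wednesday is May 12 2010.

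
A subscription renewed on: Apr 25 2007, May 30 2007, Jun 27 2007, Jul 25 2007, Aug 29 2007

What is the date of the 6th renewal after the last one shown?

Every date is a Wednesday; gaps 35, 28, 28, 35 days.
Each is the last Wednesday of its month (at least one falls on the 29th or later, ruling out '4th Wednesday').
Last Wednesday of September 2007: Sep 26 2007.
Last Wednesday of October 2007: Oct 31 2007.
Last Wednesday of November 2007: Nov 28 2007.
Last Wednesday of December 2007: Dec 26 2007.
Last Wednesday of January 2008: Jan 30 2008.
Last Wednesday of February 2008: Feb 27 2008.

Feb 27 2008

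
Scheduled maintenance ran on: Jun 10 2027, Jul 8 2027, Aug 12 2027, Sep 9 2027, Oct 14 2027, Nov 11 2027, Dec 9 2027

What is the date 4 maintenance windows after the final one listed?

These are Thursdays at 28- or 35-day spacing (28, 35, 28, 35, 28, 28).
The pattern: 2nd Thursday of the month.
2nd Thursday of January 2028: Jan 13 2028.
February 2028 — 2nd Thursday is Feb 10 2028.
March 2028 — 2nd Thursday is Mar 9 2028.
2nd Thursday of April 2028: Apr 13 2028.

Apr 13 2028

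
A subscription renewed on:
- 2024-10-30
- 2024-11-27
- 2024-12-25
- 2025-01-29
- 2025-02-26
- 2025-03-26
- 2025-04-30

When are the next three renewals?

2025-05-28, 2025-06-25, 2025-07-30

These are Wednesdays with 28, 28, 35, 28, 28, 35-day gaps.
Each is the final Wednesday of its month — 2024-10-30 is past the 28th, so '4th Wednesday' doesn't fit.
Last Wednesday of May 2025: 2025-05-28.
June 2025 ends with Wednesday 2025-06-25.
July 2025 ends with Wednesday 2025-07-30.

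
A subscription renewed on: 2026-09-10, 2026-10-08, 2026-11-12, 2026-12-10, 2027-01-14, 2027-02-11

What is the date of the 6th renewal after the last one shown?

2027-08-12

These are Thursdays at 28- or 35-day spacing (28, 35, 28, 35, 28).
The pattern: 2nd Thursday of the month.
2nd Thursday of March 2027: 2027-03-11.
April 2027 — 2nd Thursday is 2027-04-08.
May 2027 — 2nd Thursday is 2027-05-13.
June 2027 — 2nd Thursday is 2027-06-10.
2nd Thursday of July 2027: 2027-07-08.
2nd Thursday of August 2027: 2027-08-12.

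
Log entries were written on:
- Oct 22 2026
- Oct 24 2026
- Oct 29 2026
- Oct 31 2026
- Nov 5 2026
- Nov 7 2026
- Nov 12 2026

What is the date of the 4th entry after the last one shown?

Nov 26 2026

Gaps: 2, 5, 2, 5, 2, 5 days — not constant, but cyclic with period 2.
The events fall on every Thursday and Saturday.
The following Saturday is Nov 14 2026.
The following Thursday is Nov 19 2026.
The following Saturday is Nov 21 2026.
The following Thursday is Nov 26 2026.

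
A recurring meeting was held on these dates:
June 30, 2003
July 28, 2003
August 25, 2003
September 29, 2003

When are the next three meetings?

October 27, 2003; November 24, 2003; December 29, 2003

These are Mondays with 28, 28, 35-day gaps.
Each is the final Monday of its month — June 30, 2003 is past the 28th, so '4th Monday' doesn't fit.
Last Monday of October 2003: October 27, 2003.
Last Monday of November 2003: November 24, 2003.
Last Monday of December 2003: December 29, 2003.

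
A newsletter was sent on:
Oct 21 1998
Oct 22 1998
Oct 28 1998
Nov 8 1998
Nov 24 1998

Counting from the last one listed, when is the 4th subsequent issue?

The spacing grows by 5 each time: 1, 6, 11, 16 days.
Next gap: 21 days. Nov 24 1998 + 21 days = Dec 15 1998.
Next gap: 26 days. Dec 15 1998 + 26 days = Jan 10 1999.
Next gap: 31 days. Jan 10 1999 + 31 days = Feb 10 1999.
Next gap: 36 days. Feb 10 1999 + 36 days = Mar 18 1999.

Mar 18 1999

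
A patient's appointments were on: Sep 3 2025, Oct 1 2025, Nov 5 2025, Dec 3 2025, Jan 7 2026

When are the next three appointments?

All dates are Wednesdays, 28, 35, 28, 35 days apart.
Specifically, the 1st Wednesday of each month.
1st Wednesday of February 2026: Feb 4 2026.
1st Wednesday of March 2026: Mar 4 2026.
April 2026 — 1st Wednesday is Apr 1 2026.

Feb 4 2026, Mar 4 2026, Apr 1 2026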